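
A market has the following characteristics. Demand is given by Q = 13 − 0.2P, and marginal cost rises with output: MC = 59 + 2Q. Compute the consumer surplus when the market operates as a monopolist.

Inverting demand: P = 65 − 5Q.
A monopolist chooses Q where MR = MC. MR = 65 − 10Q; setting this equal to 59 + 2Q gives Q = 0.5 and P = 62.5.
CS = ½·(65 − 62.5)·0.5 = 0.625.

CS = 0.625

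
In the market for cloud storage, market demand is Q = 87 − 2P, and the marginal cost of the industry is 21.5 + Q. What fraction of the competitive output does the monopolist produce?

Q_m/Q_c = 0.75

Inverting demand: P = 43.5 − 0.5Q.
A monopolist chooses Q where MR = MC. MR = 43.5 − Q; setting this equal to 21.5 + Q gives Q = 11 and P = 38.
Competitive equilibrium sets price equal to marginal cost: 43.5 − 0.5Q = 21.5 + Q, so Q = 44/3 and P = 217/6.
Ratio Q_m/Q_c = 11/(44/3) = 0.75.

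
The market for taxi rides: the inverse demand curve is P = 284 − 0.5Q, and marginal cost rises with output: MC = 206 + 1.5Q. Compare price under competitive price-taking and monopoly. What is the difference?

P rises by 3.9

Under competition P = MC: 284 − 0.5Q = 206 + 1.5Q ⇒ Q = 39, P = 264.5.
A monopolist chooses Q where MR = MC. MR = 284 − Q; setting this equal to 206 + 1.5Q gives Q = 31.2 and P = 268.4.
Change in price: 268.4 − 264.5 = 3.9.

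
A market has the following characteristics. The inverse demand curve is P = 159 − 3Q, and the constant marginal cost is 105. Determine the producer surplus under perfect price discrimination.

PS = 486

A perfectly discriminating monopolist sells every unit with P(Q) ≥ MC(Q), so output equals the competitive quantity Q = 18. Each buyer pays their reservation price, so CS = 0 and the firm captures all surplus.
PS = ½·(159 − 105)·18 = 486.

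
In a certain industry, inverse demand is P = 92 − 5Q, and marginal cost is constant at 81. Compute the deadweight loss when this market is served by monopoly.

DWL = 3.025

Under competition P = MC = 81, so Q = (92 − 81)/5 = 2.2.
Monopoly sets MR = MC: 92 − 10Q = 81 ⇒ Q = 1.1, P = 92 − 5·1.1 = 86.5.
DWL is the triangle between Q = 1.1 and Q = 2.2: ½·(2.2 − 1.1)·(86.5 − 81) = 3.025.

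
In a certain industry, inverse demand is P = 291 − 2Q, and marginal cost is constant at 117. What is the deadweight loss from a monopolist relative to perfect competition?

Competitive firms price at marginal cost: P = 117, giving Q = 87.
The monopolist equates marginal revenue to marginal cost: 291 − 4Q = 117, so Q = 43.5. From demand, P = 204.
DWL is the triangle between Q = 43.5 and Q = 87: ½·(87 − 43.5)·(204 − 117) = 1892.25.

DWL = 1892.25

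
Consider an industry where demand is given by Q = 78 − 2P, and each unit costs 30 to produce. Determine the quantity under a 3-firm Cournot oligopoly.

Q = 13.5

Inverting demand: P = 39 − 0.5Q.
In a 3-firm Cournot equilibrium, symmetry and the first-order condition give q = (39 − 30)/(2) = 4.5. So Q = 13.5 and P = 32.25.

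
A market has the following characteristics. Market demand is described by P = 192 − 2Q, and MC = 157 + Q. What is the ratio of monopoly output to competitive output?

Q_m/Q_c = 0.6

A monopolist chooses Q where MR = MC. MR = 192 − 4Q; setting this equal to 157 + Q gives Q = 7 and P = 178.
Competitive equilibrium sets price equal to marginal cost: 192 − 2Q = 157 + Q, so Q = 35/3 and P = 506/3.
Ratio Q_m/Q_c = 7/(35/3) = 0.6.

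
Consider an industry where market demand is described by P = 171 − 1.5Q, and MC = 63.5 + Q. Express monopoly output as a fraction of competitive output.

Q_m/Q_c = 0.625

The monopolist equates marginal revenue to marginal cost: 171 − 3Q = 63.5 + Q, so Q = 26.875. From demand, P = 2091/16.
Competitive equilibrium sets price equal to marginal cost: 171 − 1.5Q = 63.5 + Q, so Q = 43 and P = 106.5.
Ratio Q_m/Q_c = 26.875/43 = 0.625.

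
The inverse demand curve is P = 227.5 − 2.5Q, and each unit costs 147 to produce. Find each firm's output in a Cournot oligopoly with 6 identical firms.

q_i = 4.6

Cournot with 6 identical firms: the symmetric best-response condition is 227.5 − 17.5q = 147. Each firm produces q = 4.6, total output Q = 27.6, price P = 158.5.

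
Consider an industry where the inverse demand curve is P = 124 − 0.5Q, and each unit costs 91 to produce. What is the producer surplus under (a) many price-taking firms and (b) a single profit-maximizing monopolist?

Under competition P = MC = 91, so Q = (124 − 91)/0.5 = 66.
PS = (91 − 91)·66 = 0.
The monopolist equates marginal revenue to marginal cost: 124 − Q = 91, so Q = 33. From demand, P = 107.5.
PS = (107.5 − 91)·33 = 544.5.

Competition: PS = 0; Monopoly: PS = 544.5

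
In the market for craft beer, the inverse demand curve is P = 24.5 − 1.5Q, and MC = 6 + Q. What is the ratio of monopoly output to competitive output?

Q_m/Q_c = 0.625

Monopoly sets MR = MC: 24.5 − 3Q = 6 + Q ⇒ Q = 4.625, P = 24.5 − 1.5·4.625 = 281/16.
Under competition P = MC: 24.5 − 1.5Q = 6 + Q ⇒ Q = 7.4, P = 13.4.
Ratio Q_m/Q_c = 4.625/7.4 = 0.625.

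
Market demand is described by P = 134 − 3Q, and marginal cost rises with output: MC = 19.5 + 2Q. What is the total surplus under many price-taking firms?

Competitive equilibrium sets price equal to marginal cost: 134 − 3Q = 19.5 + 2Q, so Q = 22.9 and P = 65.3.
CS = ½·(134 − 65.3)·22.9 = 786.615; PS = (65.3·22.9 − 19.5·22.9 − ½·2·22.9²) = 524.41; TS = 1311.025.

TS = 1311.025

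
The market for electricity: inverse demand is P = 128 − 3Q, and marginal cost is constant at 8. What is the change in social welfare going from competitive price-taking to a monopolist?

TS falls by 600

Under competition P = MC = 8, so Q = (128 − 8)/3 = 40.
CS = ½·(128 − 8)·40 = 2400; PS = (8 − 8)·40 = 0; TS = 2400.
Monopoly sets MR = MC: 128 − 6Q = 8 ⇒ Q = 20, P = 128 − 3·20 = 68.
CS = ½·(128 − 68)·20 = 600; PS = (68 − 8)·20 = 1200; TS = 1800.
Change in social welfare: 1800 − 2400 = −600.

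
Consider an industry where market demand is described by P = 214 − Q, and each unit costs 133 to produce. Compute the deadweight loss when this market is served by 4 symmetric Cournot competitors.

DWL = 131.22

Perfect competition: P = MC = 133, so 214 − Q = 133 and Q = 81.
With 4 symmetric Cournot firms, each firm's FOC gives 214 − 5q = 133, so q = 16.2, Q = 4·16.2 = 64.8, and P = 149.2.
DWL is the triangle between Q = 64.8 and Q = 81: ½·(81 − 64.8)·(149.2 − 133) = 131.22.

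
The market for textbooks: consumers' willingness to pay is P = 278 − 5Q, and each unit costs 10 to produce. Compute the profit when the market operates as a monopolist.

Profit = 3591.2

The monopolist equates marginal revenue to marginal cost: 278 − 10Q = 10, so Q = 26.8. From demand, P = 144.
Profit = (144 − 10)·26.8 = 3591.2.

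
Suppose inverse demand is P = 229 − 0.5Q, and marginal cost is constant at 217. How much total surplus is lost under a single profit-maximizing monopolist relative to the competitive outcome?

DWL = 36

Under competition P = MC = 217, so Q = (229 − 217)/0.5 = 24.
The monopolist equates marginal revenue to marginal cost: 229 − Q = 217, so Q = 12. From demand, P = 223.
DWL is the triangle between Q = 12 and Q = 24: ½·(24 − 12)·(223 − 217) = 36.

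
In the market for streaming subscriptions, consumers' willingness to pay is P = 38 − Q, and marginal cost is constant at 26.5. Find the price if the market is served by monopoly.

A monopolist chooses Q where MR = MC. MR = 38 − 2Q; setting this equal to 26.5 gives Q = 5.75 and P = 32.25.

P = 32.25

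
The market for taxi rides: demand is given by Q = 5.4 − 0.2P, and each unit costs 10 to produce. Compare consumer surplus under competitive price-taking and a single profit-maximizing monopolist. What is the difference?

CS falls by 21.675

Inverting demand: P = 27 − 5Q.
Competitive firms price at marginal cost: P = 10, giving Q = 3.4.
CS = ½·(27 − 10)·3.4 = 28.9.
Monopoly sets MR = MC: 27 − 10Q = 10 ⇒ Q = 1.7, P = 27 − 5·1.7 = 18.5.
CS = ½·(27 − 18.5)·1.7 = 7.225.
Change in consumer surplus: 7.225 − 28.9 = −21.675.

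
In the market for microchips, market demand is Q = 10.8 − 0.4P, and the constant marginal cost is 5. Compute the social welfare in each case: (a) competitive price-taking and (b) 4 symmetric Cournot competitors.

Competition: TS = 96.8; Cournot: TS = 92.928

Inverting demand: P = 27 − 2.5Q.
Under competition P = MC = 5, so Q = (27 − 5)/2.5 = 8.8.
CS = ½·(27 − 5)·8.8 = 96.8; PS = (5 − 5)·8.8 = 0; TS = 96.8.
With 4 symmetric Cournot firms, each firm's FOC gives 27 − 12.5q = 5, so q = 1.76, Q = 4·1.76 = 7.04, and P = 9.4.
CS = ½·(27 − 9.4)·7.04 = 61.952; PS = (9.4 − 5)·7.04 = 30.976; TS = 92.928.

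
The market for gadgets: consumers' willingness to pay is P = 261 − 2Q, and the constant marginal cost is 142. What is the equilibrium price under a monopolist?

The monopolist equates marginal revenue to marginal cost: 261 − 4Q = 142, so Q = 29.75. From demand, P = 201.5.

P = 201.5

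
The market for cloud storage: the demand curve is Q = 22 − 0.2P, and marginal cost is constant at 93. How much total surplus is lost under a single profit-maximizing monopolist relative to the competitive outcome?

DWL = 7.225

Inverting demand: P = 110 − 5Q.
Under competition P = MC = 93, so Q = (110 − 93)/5 = 3.4.
Monopoly sets MR = MC: 110 − 10Q = 93 ⇒ Q = 1.7, P = 110 − 5·1.7 = 101.5.
DWL is the triangle between Q = 1.7 and Q = 3.4: ½·(3.4 − 1.7)·(101.5 − 93) = 7.225.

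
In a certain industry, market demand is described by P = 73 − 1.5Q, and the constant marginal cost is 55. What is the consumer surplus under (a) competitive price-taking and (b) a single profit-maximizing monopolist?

Perfect competition: P = MC = 55, so 73 − 1.5Q = 55 and Q = 12.
CS = ½·(73 − 55)·12 = 108.
The monopolist equates marginal revenue to marginal cost: 73 − 3Q = 55, so Q = 6. From demand, P = 64.
CS = ½·(73 − 64)·6 = 27.

Competition: CS = 108; Monopoly: CS = 27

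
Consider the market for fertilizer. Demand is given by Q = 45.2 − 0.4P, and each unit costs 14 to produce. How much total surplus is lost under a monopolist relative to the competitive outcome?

Inverting demand: P = 113 − 2.5Q.
Perfect competition: P = MC = 14, so 113 − 2.5Q = 14 and Q = 39.6.
A monopolist chooses Q where MR = MC. MR = 113 − 5Q; setting this equal to 14 gives Q = 19.8 and P = 63.5.
DWL is the triangle between Q = 19.8 and Q = 39.6: ½·(39.6 − 19.8)·(63.5 − 14) = 490.05.

DWL = 490.05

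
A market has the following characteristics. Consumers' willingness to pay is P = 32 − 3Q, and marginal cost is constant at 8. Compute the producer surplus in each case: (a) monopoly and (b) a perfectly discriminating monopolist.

Monopoly: PS = 48; Perfect PD: PS = 96

The monopolist equates marginal revenue to marginal cost: 32 − 6Q = 8, so Q = 4. From demand, P = 20.
PS = (20 − 8)·4 = 48.
With perfect price discrimination, output is the efficient level Q = 8 (where demand meets MC), but every buyer pays their willingness to pay: CS = 0 and PS = total surplus.
PS = ½·(32 − 8)·8 = 96.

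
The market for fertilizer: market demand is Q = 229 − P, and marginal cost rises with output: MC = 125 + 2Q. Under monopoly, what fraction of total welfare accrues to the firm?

PS/TS = 0.8

Inverting demand: P = 229 − Q.
A monopolist chooses Q where MR = MC. MR = 229 − 2Q; setting this equal to 125 + 2Q gives Q = 26 and P = 203.
CS = ½·(229 − 203)·26 = 338.
PS = P·Q − VC(Q) = 203·26 − (125·26 + ½·2·26²) = 1352.
Share captured = PS/TS = 1352/1690 = 0.8.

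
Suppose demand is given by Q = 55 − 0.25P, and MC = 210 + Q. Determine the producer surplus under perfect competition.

PS = 2

Inverting demand: P = 220 − 4Q.
Under competition P = MC: 220 − 4Q = 210 + Q ⇒ Q = 2, P = 212.
PS = P·Q − VC(Q) = 212·2 − (210·2 + ½·1·2²) = 2.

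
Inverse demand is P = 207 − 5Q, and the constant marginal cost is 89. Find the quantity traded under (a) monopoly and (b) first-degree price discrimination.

Monopoly: Q = 11.8; Perfect PD: Q = 23.6

The monopolist equates marginal revenue to marginal cost: 207 − 10Q = 89, so Q = 11.8. From demand, P = 148.
With perfect price discrimination, output is the efficient level Q = 23.6 (where demand meets MC), but every buyer pays their willingness to pay: CS = 0 and PS = total surplus.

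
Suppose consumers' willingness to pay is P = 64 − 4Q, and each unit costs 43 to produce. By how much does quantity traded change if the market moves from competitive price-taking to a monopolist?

Perfect competition: P = MC = 43, so 64 − 4Q = 43 and Q = 5.25.
The monopolist equates marginal revenue to marginal cost: 64 − 8Q = 43, so Q = 2.625. From demand, P = 53.5.
Change in quantity traded: 2.625 − 5.25 = −2.625.

Quantity traded falls by 2.625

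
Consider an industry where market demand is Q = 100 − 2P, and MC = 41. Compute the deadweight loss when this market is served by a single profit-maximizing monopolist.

DWL = 20.25

Inverting demand: P = 50 − 0.5Q.
Competitive firms price at marginal cost: P = 41, giving Q = 18.
Monopoly sets MR = MC: 50 − Q = 41 ⇒ Q = 9, P = 50 − 0.5·9 = 45.5.
DWL is the triangle between Q = 9 and Q = 18: ½·(18 − 9)·(45.5 − 41) = 20.25.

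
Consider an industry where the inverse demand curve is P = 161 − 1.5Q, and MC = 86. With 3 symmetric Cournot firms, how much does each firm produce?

Cournot with 3 identical firms: the symmetric best-response condition is 161 − 6q = 86. Each firm produces q = 12.5, total output Q = 37.5, price P = 104.75.

q_i = 12.5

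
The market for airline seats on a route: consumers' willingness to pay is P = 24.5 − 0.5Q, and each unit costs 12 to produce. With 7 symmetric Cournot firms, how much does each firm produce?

Cournot with 7 identical firms: the symmetric best-response condition is 24.5 − 4q = 12. Each firm produces q = 3.125, total output Q = 21.875, price P = 217/16.

q_i = 3.125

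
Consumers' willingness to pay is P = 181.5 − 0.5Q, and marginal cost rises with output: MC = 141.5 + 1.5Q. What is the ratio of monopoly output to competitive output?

Monopoly sets MR = MC: 181.5 − Q = 141.5 + 1.5Q ⇒ Q = 16, P = 181.5 − 0.5·16 = 173.5.
Under competition P = MC: 181.5 − 0.5Q = 141.5 + 1.5Q ⇒ Q = 20, P = 171.5.
Ratio Q_m/Q_c = 16/20 = 0.8.

Q_m/Q_c = 0.8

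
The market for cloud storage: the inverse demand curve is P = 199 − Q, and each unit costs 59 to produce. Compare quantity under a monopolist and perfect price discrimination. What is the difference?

Monopoly sets MR = MC: 199 − 2Q = 59 ⇒ Q = 70, P = 199 − 70 = 129.
A perfectly discriminating monopolist sells every unit with P(Q) ≥ MC(Q), so output equals the competitive quantity Q = 140. Each buyer pays their reservation price, so CS = 0 and the firm captures all surplus.
Change in quantity: 140 − 70 = 70.

Q rises by 70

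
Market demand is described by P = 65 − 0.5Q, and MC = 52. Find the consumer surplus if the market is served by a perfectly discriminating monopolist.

CS = 0

A perfectly discriminating monopolist sells every unit with P(Q) ≥ MC(Q), so output equals the competitive quantity Q = 26. Each buyer pays their reservation price, so CS = 0 and the firm captures all surplus.
CS = 0.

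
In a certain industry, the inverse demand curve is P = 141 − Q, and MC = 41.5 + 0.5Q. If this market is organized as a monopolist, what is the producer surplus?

Monopoly sets MR = MC: 141 − 2Q = 41.5 + 0.5Q ⇒ Q = 39.8, P = 141 − 39.8 = 101.2.
PS = P·Q − VC(Q) = 101.2·39.8 − (41.5·39.8 + ½·0.5·39.8²) = 1980.05.

PS = 1980.05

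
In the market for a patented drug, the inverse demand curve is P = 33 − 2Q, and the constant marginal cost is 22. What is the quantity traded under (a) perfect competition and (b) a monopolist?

Competition: Q = 5.5; Monopoly: Q = 2.75

Competitive firms price at marginal cost: P = 22, giving Q = 5.5.
A monopolist chooses Q where MR = MC. MR = 33 − 4Q; setting this equal to 22 gives Q = 2.75 and P = 27.5.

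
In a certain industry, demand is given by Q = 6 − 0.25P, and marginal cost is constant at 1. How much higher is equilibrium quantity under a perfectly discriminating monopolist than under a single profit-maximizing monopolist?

Q rises by 2.875

Inverting demand: P = 24 − 4Q.
The monopolist equates marginal revenue to marginal cost: 24 − 8Q = 1, so Q = 2.875. From demand, P = 12.5.
With perfect price discrimination, output is the efficient level Q = 5.75 (where demand meets MC), but every buyer pays their willingness to pay: CS = 0 and PS = total surplus.
Change in equilibrium quantity: 5.75 − 2.875 = 2.875.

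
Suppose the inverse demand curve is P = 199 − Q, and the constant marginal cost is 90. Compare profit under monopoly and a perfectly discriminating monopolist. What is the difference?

Monopoly sets MR = MC: 199 − 2Q = 90 ⇒ Q = 54.5, P = 199 − 54.5 = 144.5.
Profit = (144.5 − 90)·54.5 = 2970.25.
A perfectly discriminating monopolist sells every unit with P(Q) ≥ MC(Q), so output equals the competitive quantity Q = 109. Each buyer pays their reservation price, so CS = 0 and the firm captures all surplus.
PS equals the full surplus area, 5940.5. Profit = 5940.5 = 5940.5.
Change in profit: 5940.5 − 2970.25 = 2970.25.

π rises by 2970.25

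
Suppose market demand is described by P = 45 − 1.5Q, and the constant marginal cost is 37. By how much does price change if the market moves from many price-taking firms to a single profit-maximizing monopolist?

Under competition P = MC = 37, so Q = (45 − 37)/1.5 = 16/3.
Monopoly sets MR = MC: 45 − 3Q = 37 ⇒ Q = 8/3, P = 45 − 1.5·8/3 = 41.
Change in price: 41 − 37 = 4.

Price rises by 4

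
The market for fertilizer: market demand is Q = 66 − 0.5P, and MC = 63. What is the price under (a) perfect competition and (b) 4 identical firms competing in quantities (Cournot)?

Inverting demand: P = 132 − 2Q.
Competitive firms price at marginal cost: P = 63, giving Q = 34.5.
With 4 symmetric Cournot firms, each firm's FOC gives 132 − 10q = 63, so q = 6.9, Q = 4·6.9 = 27.6, and P = 76.8.

Competition: P = 63; Cournot: P = 76.8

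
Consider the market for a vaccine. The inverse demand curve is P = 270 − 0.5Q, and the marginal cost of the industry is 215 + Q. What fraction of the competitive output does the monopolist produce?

Q_m/Q_c = 0.75

Monopoly sets MR = MC: 270 − Q = 215 + Q ⇒ Q = 27.5, P = 270 − 0.5·27.5 = 256.25.
Competitive equilibrium sets price equal to marginal cost: 270 − 0.5Q = 215 + Q, so Q = 110/3 and P = 755/3.
Ratio Q_m/Q_c = 27.5/(110/3) = 0.75.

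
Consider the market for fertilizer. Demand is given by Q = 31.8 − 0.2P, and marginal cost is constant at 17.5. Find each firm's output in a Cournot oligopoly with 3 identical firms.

q_i = 7.075

Inverting demand: P = 159 − 5Q.
Cournot with 3 identical firms: the symmetric best-response condition is 159 − 20q = 17.5. Each firm produces q = 7.075, total output Q = 21.225, price P = 52.875.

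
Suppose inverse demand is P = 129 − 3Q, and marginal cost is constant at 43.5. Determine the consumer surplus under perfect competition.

Competitive firms price at marginal cost: P = 43.5, giving Q = 28.5.
CS = ½·(129 − 43.5)·28.5 = 1218.375.

CS = 1218.375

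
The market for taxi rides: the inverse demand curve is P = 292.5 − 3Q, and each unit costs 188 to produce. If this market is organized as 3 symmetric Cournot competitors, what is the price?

Cournot with 3 identical firms: the symmetric best-response condition is 292.5 − 12q = 188. Each firm produces q = 209/24, total output Q = 26.125, price P = 214.125.

P = 214.125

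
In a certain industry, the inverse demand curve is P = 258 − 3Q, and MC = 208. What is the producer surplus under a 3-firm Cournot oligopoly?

PS = 156.25

Cournot with 3 identical firms: the symmetric best-response condition is 258 − 12q = 208. Each firm produces q = 25/6, total output Q = 12.5, price P = 220.5.
PS = (220.5 − 208)·12.5 = 156.25.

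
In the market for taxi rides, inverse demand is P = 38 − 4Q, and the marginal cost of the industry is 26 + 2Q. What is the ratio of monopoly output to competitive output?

Monopoly sets MR = MC: 38 − 8Q = 26 + 2Q ⇒ Q = 1.2, P = 38 − 4·1.2 = 33.2.
Under competition P = MC: 38 − 4Q = 26 + 2Q ⇒ Q = 2, P = 30.
Ratio Q_m/Q_c = 1.2/2 = 0.6.

Q_m/Q_c = 0.6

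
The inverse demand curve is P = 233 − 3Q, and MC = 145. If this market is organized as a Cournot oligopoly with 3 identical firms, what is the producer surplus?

PS = 484

Cournot with 3 identical firms: the symmetric best-response condition is 233 − 12q = 145. Each firm produces q = 22/3, total output Q = 22, price P = 167.
PS = (167 − 145)·22 = 484.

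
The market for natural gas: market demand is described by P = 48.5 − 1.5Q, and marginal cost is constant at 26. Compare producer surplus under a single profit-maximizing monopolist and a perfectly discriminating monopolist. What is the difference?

Monopoly sets MR = MC: 48.5 − 3Q = 26 ⇒ Q = 7.5, P = 48.5 − 1.5·7.5 = 37.25.
PS = (37.25 − 26)·7.5 = 84.375.
With perfect price discrimination, output is the efficient level Q = 15 (where demand meets MC), but every buyer pays their willingness to pay: CS = 0 and PS = total surplus.
PS = ½·(48.5 − 26)·15 = 168.75.
Change in producer surplus: 168.75 − 84.375 = 84.375.

PS rises by 84.375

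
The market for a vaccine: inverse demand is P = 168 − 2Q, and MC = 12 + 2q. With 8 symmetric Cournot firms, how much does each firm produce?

In a 8-firm Cournot equilibrium, symmetry and the first-order condition give q = (168 − 12)/(20) = 7.8. So Q = 62.4 and P = 43.2.

q_i = 7.8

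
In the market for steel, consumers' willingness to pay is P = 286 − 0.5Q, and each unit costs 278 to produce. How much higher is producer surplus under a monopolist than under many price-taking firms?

Competitive firms price at marginal cost: P = 278, giving Q = 16.
PS = (278 − 278)·16 = 0.
The monopolist equates marginal revenue to marginal cost: 286 − Q = 278, so Q = 8. From demand, P = 282.
PS = (282 − 278)·8 = 32.
Change in producer surplus: 32 − 0 = 32.

PS rises by 32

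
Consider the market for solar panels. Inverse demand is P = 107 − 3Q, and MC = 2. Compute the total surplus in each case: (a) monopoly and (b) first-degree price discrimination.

Monopoly: TS = 1378.125; Perfect PD: TS = 1837.5

Monopoly sets MR = MC: 107 − 6Q = 2 ⇒ Q = 17.5, P = 107 − 3·17.5 = 54.5.
CS = ½·(107 − 54.5)·17.5 = 459.375; PS = (54.5 − 2)·17.5 = 918.75; TS = 1378.125.
With perfect price discrimination, output is the efficient level Q = 35 (where demand meets MC), but every buyer pays their willingness to pay: CS = 0 and PS = total surplus.
TS = 1837.5 (equal to competitive TS).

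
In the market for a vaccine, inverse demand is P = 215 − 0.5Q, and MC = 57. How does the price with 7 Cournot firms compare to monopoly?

With 7 symmetric Cournot firms, each firm's FOC gives 215 − 4q = 57, so q = 39.5, Q = 7·39.5 = 276.5, and P = 76.75.
The monopolist equates marginal revenue to marginal cost: 215 − Q = 57, so Q = 158. From demand, P = 136.

Cournot: P = 76.75; Monopoly: P = 136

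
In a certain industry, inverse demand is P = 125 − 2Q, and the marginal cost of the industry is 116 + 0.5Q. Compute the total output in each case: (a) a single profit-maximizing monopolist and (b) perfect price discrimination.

Monopoly: Q = 2; Perfect PD: Q = 3.6

Monopoly sets MR = MC: 125 − 4Q = 116 + 0.5Q ⇒ Q = 2, P = 125 − 2·2 = 121.
A perfectly discriminating monopolist sells every unit with P(Q) ≥ MC(Q), so output equals the competitive quantity Q = 3.6. Each buyer pays their reservation price, so CS = 0 and the firm captures all surplus.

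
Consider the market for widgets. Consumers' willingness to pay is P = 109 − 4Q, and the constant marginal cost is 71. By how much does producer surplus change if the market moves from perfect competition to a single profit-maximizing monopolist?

Perfect competition: P = MC = 71, so 109 − 4Q = 71 and Q = 9.5.
PS = (71 − 71)·9.5 = 0.
A monopolist chooses Q where MR = MC. MR = 109 − 8Q; setting this equal to 71 gives Q = 4.75 and P = 90.
PS = (90 − 71)·4.75 = 90.25.
Change in producer surplus: 90.25 − 0 = 90.25.

PS rises by 90.25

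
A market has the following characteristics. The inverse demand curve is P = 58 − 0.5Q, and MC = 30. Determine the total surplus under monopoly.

TS = 588

Monopoly sets MR = MC: 58 − Q = 30 ⇒ Q = 28, P = 58 − 0.5·28 = 44.
CS = ½·(58 − 44)·28 = 196; PS = (44 − 30)·28 = 392; TS = 588.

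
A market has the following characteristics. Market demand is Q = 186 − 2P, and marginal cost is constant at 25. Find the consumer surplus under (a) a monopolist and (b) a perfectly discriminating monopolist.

Inverting demand: P = 93 − 0.5Q.
The monopolist equates marginal revenue to marginal cost: 93 − Q = 25, so Q = 68. From demand, P = 59.
CS = ½·(93 − 59)·68 = 1156.
Under first-degree price discrimination the firm charges each unit its demand price and produces up to where P = MC, i.e. Q = 136. Consumer surplus is zero; producer surplus equals total surplus.
CS = 0.

Monopoly: CS = 1156; Perfect PD: CS = 0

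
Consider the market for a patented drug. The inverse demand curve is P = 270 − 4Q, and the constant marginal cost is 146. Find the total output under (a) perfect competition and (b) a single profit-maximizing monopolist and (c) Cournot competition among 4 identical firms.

Under competition P = MC = 146, so Q = (270 − 146)/4 = 31.
The monopolist equates marginal revenue to marginal cost: 270 − 8Q = 146, so Q = 15.5. From demand, P = 208.
With 4 symmetric Cournot firms, each firm's FOC gives 270 − 20q = 146, so q = 6.2, Q = 4·6.2 = 24.8, and P = 170.8.

Competition: Q = 31; Monopoly: Q = 15.5; Cournot: Q = 24.8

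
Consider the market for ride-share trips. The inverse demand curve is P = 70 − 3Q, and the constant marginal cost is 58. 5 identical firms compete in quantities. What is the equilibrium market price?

P = 60

In a 5-firm Cournot equilibrium, symmetry and the first-order condition give q = (70 − 58)/(18) = 2/3. So Q = 10/3 and P = 60.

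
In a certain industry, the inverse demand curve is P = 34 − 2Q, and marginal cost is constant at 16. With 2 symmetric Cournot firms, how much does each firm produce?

q_i = 3

In a 2-firm Cournot equilibrium, symmetry and the first-order condition give q = (34 − 16)/(6) = 3. So Q = 6 and P = 22.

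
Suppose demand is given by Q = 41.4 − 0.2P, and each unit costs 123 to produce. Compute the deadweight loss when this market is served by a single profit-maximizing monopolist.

DWL = 176.4

Inverting demand: P = 207 − 5Q.
Perfect competition: P = MC = 123, so 207 − 5Q = 123 and Q = 16.8.
A monopolist chooses Q where MR = MC. MR = 207 − 10Q; setting this equal to 123 gives Q = 8.4 and P = 165.
DWL is the triangle between Q = 8.4 and Q = 16.8: ½·(16.8 − 8.4)·(165 − 123) = 176.4.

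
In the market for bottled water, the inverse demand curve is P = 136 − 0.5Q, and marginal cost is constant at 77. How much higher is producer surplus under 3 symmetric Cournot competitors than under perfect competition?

Perfect competition: P = MC = 77, so 136 − 0.5Q = 77 and Q = 118.
PS = (77 − 77)·118 = 0.
In a 3-firm Cournot equilibrium, symmetry and the first-order condition give q = (136 − 77)/(2) = 29.5. So Q = 88.5 and P = 91.75.
PS = (91.75 − 77)·88.5 = 1305.375.
Change in producer surplus: 1305.375 − 0 = 1305.375.

PS rises by 1305.375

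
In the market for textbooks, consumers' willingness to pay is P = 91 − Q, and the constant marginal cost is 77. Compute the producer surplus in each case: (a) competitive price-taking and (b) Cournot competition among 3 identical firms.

Competition: PS = 0; Cournot: PS = 36.75

Under competition P = MC = 77, so Q = (91 − 77)/1 = 14.
PS = (77 − 77)·14 = 0.
With 3 symmetric Cournot firms, each firm's FOC gives 91 − 4q = 77, so q = 3.5, Q = 3·3.5 = 10.5, and P = 80.5.
PS = (80.5 − 77)·10.5 = 36.75.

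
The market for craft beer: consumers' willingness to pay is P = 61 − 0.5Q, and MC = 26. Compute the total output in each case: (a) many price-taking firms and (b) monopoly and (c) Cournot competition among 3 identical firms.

Competition: Q = 70; Monopoly: Q = 35; Cournot: Q = 52.5

Competitive firms price at marginal cost: P = 26, giving Q = 70.
The monopolist equates marginal revenue to marginal cost: 61 − Q = 26, so Q = 35. From demand, P = 43.5.
With 3 symmetric Cournot firms, each firm's FOC gives 61 − 2q = 26, so q = 17.5, Q = 3·17.5 = 52.5, and P = 34.75.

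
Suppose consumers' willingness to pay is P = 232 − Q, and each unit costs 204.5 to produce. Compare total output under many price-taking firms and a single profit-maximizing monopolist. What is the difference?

Perfect competition: P = MC = 204.5, so 232 − Q = 204.5 and Q = 27.5.
A monopolist chooses Q where MR = MC. MR = 232 − 2Q; setting this equal to 204.5 gives Q = 13.75 and P = 218.25.
Change in total output: 13.75 − 27.5 = −13.75.

Q falls by 13.75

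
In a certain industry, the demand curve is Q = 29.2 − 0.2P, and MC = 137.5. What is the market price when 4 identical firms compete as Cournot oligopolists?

Inverting demand: P = 146 − 5Q.
In a 4-firm Cournot equilibrium, symmetry and the first-order condition give q = (146 − 137.5)/(25) = 0.34. So Q = 1.36 and P = 139.2.

P = 139.2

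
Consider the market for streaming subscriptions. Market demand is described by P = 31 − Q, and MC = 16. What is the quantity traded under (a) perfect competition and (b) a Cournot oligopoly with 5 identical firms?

Competition: Q = 15; Cournot: Q = 12.5

Competitive firms price at marginal cost: P = 16, giving Q = 15.
With 5 symmetric Cournot firms, each firm's FOC gives 31 − 6q = 16, so q = 2.5, Q = 5·2.5 = 12.5, and P = 18.5.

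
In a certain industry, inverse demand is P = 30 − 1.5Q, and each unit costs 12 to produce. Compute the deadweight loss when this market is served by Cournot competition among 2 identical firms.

Perfect competition: P = MC = 12, so 30 − 1.5Q = 12 and Q = 12.
In a 2-firm Cournot equilibrium, symmetry and the first-order condition give q = (30 − 12)/(4.5) = 4. So Q = 8 and P = 18.
DWL is the triangle between Q = 8 and Q = 12: ½·(12 − 8)·(18 − 12) = 12.

DWL = 12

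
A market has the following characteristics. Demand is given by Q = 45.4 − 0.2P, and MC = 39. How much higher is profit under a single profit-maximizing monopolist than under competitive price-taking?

Profit rises by 1767.2

Inverting demand: P = 227 − 5Q.
Perfect competition: P = MC = 39, so 227 − 5Q = 39 and Q = 37.6.
Profit = (39 − 39)·37.6 = 0.
The monopolist equates marginal revenue to marginal cost: 227 − 10Q = 39, so Q = 18.8. From demand, P = 133.
Profit = (133 − 39)·18.8 = 1767.2.
Change in profit: 1767.2 − 0 = 1767.2.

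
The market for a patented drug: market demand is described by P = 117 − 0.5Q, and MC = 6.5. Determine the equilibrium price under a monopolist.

P = 61.75

The monopolist equates marginal revenue to marginal cost: 117 − Q = 6.5, so Q = 110.5. From demand, P = 61.75.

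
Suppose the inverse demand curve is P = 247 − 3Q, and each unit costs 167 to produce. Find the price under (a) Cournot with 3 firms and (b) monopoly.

Cournot with 3 identical firms: the symmetric best-response condition is 247 − 12q = 167. Each firm produces q = 20/3, total output Q = 20, price P = 187.
The monopolist equates marginal revenue to marginal cost: 247 − 6Q = 167, so Q = 40/3. From demand, P = 207.

Cournot: P = 187; Monopoly: P = 207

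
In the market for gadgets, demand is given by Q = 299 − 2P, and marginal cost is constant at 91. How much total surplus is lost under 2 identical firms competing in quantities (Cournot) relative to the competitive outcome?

DWL = 380.25

Inverting demand: P = 149.5 − 0.5Q.
Under competition P = MC = 91, so Q = (149.5 − 91)/0.5 = 117.
With 2 symmetric Cournot firms, each firm's FOC gives 149.5 − 1.5q = 91, so q = 39, Q = 2·39 = 78, and P = 110.5.
DWL is the triangle between Q = 78 and Q = 117: ½·(117 − 78)·(110.5 − 91) = 380.25.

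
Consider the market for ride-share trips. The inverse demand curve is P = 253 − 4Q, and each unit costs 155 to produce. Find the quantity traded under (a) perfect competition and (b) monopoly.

Competitive firms price at marginal cost: P = 155, giving Q = 24.5.
A monopolist chooses Q where MR = MC. MR = 253 − 8Q; setting this equal to 155 gives Q = 12.25 and P = 204.

Competition: Q = 24.5; Monopoly: Q = 12.25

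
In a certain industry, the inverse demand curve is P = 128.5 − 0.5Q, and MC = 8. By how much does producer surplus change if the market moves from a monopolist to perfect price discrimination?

PS rises by 7260.125

The monopolist equates marginal revenue to marginal cost: 128.5 − Q = 8, so Q = 120.5. From demand, P = 68.25.
PS = (68.25 − 8)·120.5 = 7260.125.
With perfect price discrimination, output is the efficient level Q = 241 (where demand meets MC), but every buyer pays their willingness to pay: CS = 0 and PS = total surplus.
PS = ½·(128.5 − 8)·241 = 14520.25.
Change in producer surplus: 14520.25 − 7260.125 = 7260.125.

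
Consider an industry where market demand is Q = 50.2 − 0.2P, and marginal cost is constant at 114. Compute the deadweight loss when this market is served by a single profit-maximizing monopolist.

DWL = 469.225

Inverting demand: P = 251 − 5Q.
Competitive firms price at marginal cost: P = 114, giving Q = 27.4.
A monopolist chooses Q where MR = MC. MR = 251 − 10Q; setting this equal to 114 gives Q = 13.7 and P = 182.5.
DWL is the triangle between Q = 13.7 and Q = 27.4: ½·(27.4 − 13.7)·(182.5 − 114) = 469.225.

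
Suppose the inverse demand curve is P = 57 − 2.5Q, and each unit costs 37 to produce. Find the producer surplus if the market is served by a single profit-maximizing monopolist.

PS = 40

A monopolist chooses Q where MR = MC. MR = 57 − 5Q; setting this equal to 37 gives Q = 4 and P = 47.
PS = (47 − 37)·4 = 40.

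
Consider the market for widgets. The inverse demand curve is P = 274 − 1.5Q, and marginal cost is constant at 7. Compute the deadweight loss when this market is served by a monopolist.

DWL = 5940.75

Perfect competition: P = MC = 7, so 274 − 1.5Q = 7 and Q = 178.
A monopolist chooses Q where MR = MC. MR = 274 − 3Q; setting this equal to 7 gives Q = 89 and P = 140.5.
DWL is the triangle between Q = 89 and Q = 178: ½·(178 − 89)·(140.5 − 7) = 5940.75.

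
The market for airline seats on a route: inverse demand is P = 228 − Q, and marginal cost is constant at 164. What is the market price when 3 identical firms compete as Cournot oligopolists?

Cournot with 3 identical firms: the symmetric best-response condition is 228 − 4q = 164. Each firm produces q = 16, total output Q = 48, price P = 180.

P = 180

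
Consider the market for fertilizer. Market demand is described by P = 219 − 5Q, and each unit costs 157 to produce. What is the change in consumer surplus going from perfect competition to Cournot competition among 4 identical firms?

Perfect competition: P = MC = 157, so 219 − 5Q = 157 and Q = 12.4.
CS = ½·(219 − 157)·12.4 = 384.4.
With 4 symmetric Cournot firms, each firm's FOC gives 219 − 25q = 157, so q = 2.48, Q = 4·2.48 = 9.92, and P = 169.4.
CS = ½·(219 − 169.4)·9.92 = 246.016.
Change in consumer surplus: 246.016 − 384.4 = −138.384.

Consumer surplus falls by 138.384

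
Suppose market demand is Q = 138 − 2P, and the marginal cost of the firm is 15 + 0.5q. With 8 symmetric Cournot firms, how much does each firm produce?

q_i = 10.8

Inverting demand: P = 69 − 0.5Q.
With 8 symmetric Cournot firms, each firm's FOC gives 69 − 4.5q = 15 + 0.5q, so q = 10.8, Q = 8·10.8 = 86.4, and P = 25.8.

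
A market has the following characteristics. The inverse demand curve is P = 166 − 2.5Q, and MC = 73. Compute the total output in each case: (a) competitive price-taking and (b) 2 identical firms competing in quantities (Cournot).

Perfect competition: P = MC = 73, so 166 − 2.5Q = 73 and Q = 37.2.
With 2 symmetric Cournot firms, each firm's FOC gives 166 − 7.5q = 73, so q = 12.4, Q = 2·12.4 = 24.8, and P = 104.

Competition: Q = 37.2; Cournot: Q = 24.8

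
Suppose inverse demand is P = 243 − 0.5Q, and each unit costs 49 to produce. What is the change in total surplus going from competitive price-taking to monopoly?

Under competition P = MC = 49, so Q = (243 − 49)/0.5 = 388.
CS = ½·(243 − 49)·388 = 37636; PS = (49 − 49)·388 = 0; TS = 37636.
The monopolist equates marginal revenue to marginal cost: 243 − Q = 49, so Q = 194. From demand, P = 146.
CS = ½·(243 − 146)·194 = 9409; PS = (146 − 49)·194 = 18818; TS = 28227.
Change in total surplus: 28227 − 37636 = −9409.

TS falls by 9409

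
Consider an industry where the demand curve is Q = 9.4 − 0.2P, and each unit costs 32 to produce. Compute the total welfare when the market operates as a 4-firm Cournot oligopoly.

Inverting demand: P = 47 − 5Q.
In a 4-firm Cournot equilibrium, symmetry and the first-order condition give q = (47 − 32)/(25) = 0.6. So Q = 2.4 and P = 35.
CS = ½·(47 − 35)·2.4 = 14.4; PS = (35 − 32)·2.4 = 7.2; TS = 21.6.

TS = 21.6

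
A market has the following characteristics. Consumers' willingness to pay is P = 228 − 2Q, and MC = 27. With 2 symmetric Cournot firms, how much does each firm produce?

In a 2-firm Cournot equilibrium, symmetry and the first-order condition give q = (228 − 27)/(6) = 33.5. So Q = 67 and P = 94.

q_i = 33.5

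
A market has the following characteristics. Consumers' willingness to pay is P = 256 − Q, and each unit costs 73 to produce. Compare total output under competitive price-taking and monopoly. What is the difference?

Q falls by 91.5

Under competition P = MC = 73, so Q = (256 − 73)/1 = 183.
A monopolist chooses Q where MR = MC. MR = 256 − 2Q; setting this equal to 73 gives Q = 91.5 and P = 164.5.
Change in total output: 91.5 − 183 = −91.5.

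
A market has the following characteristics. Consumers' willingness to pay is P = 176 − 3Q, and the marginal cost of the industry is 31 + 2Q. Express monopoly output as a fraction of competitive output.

Q_m/Q_c = 0.625

The monopolist equates marginal revenue to marginal cost: 176 − 6Q = 31 + 2Q, so Q = 18.125. From demand, P = 121.625.
Competitive equilibrium sets price equal to marginal cost: 176 − 3Q = 31 + 2Q, so Q = 29 and P = 89.
Ratio Q_m/Q_c = 18.125/29 = 0.625.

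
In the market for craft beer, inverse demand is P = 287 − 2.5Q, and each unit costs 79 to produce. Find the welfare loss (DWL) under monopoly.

Perfect competition: P = MC = 79, so 287 − 2.5Q = 79 and Q = 83.2.
Monopoly sets MR = MC: 287 − 5Q = 79 ⇒ Q = 41.6, P = 287 − 2.5·41.6 = 183.
DWL is the triangle between Q = 41.6 and Q = 83.2: ½·(83.2 − 41.6)·(183 − 79) = 2163.2.

DWL = 2163.2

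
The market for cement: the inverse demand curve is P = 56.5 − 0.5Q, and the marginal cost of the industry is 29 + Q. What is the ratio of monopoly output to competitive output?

Monopoly sets MR = MC: 56.5 − Q = 29 + Q ⇒ Q = 13.75, P = 56.5 − 0.5·13.75 = 49.625.
Competitive equilibrium sets price equal to marginal cost: 56.5 − 0.5Q = 29 + Q, so Q = 55/3 and P = 142/3.
Ratio Q_m/Q_c = 13.75/(55/3) = 0.75.

Q_m/Q_c = 0.75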